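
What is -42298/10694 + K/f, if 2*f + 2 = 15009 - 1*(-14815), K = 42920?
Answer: -2320527/2154841 ≈ -1.0769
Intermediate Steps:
f = 14911 (f = -1 + (15009 - 1*(-14815))/2 = -1 + (15009 + 14815)/2 = -1 + (½)*29824 = -1 + 14912 = 14911)
-42298/10694 + K/f = -42298/10694 + 42920/14911 = -42298*1/10694 + 42920*(1/14911) = -21149/5347 + 1160/403 = -2320527/2154841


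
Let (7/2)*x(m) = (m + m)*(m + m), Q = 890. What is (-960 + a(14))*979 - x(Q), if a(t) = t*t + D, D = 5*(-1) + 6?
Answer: -11565639/7 ≈ -1.6522e+6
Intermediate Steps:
D = 1 (D = -5 + 6 = 1)
x(m) = 8*m²/7 (x(m) = 2*((m + m)*(m + m))/7 = 2*((2*m)*(2*m))/7 = 2*(4*m²)/7 = 8*m²/7)
a(t) = 1 + t² (a(t) = t*t + 1 = t² + 1 = 1 + t²)
(-960 + a(14))*979 - x(Q) = (-960 + (1 + 14²))*979 - 8*890²/7 = (-960 + (1 + 196))*979 - 8*792100/7 = (-960 + 197)*979 - 1*6336800/7 = -763*979 - 6336800/7 = -746977 - 6336800/7 = -11565639/7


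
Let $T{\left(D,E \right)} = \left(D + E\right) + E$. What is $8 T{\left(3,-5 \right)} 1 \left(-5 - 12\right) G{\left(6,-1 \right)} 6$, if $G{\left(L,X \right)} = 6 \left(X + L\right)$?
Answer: $171360$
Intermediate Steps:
$T{\left(D,E \right)} = D + 2 E$
$G{\left(L,X \right)} = 6 L + 6 X$ ($G{\left(L,X \right)} = 6 \left(L + X\right) = 6 L + 6 X$)
$8 T{\left(3,-5 \right)} 1 \left(-5 - 12\right) G{\left(6,-1 \right)} 6 = 8 \left(3 + 2 \left(-5\right)\right) 1 \left(-5 - 12\right) \left(6 \cdot 6 + 6 \left(-1\right)\right) 6 = 8 \left(3 - 10\right) 1 \left(- 17 \left(36 - 6\right) 6\right) = 8 \left(-7\right) 1 \left(- 17 \cdot 30 \cdot 6\right) = \left(-56\right) 1 \left(\left(-17\right) 180\right) = \left(-56\right) \left(-3060\right) = 171360$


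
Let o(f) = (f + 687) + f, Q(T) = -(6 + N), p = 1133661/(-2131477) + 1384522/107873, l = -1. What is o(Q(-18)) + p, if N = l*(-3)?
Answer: 156651164909590/229928818421 ≈ 681.30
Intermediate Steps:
N = 3 (N = -1*(-3) = 3)
p = 2828785385941/229928818421 (p = 1133661*(-1/2131477) + 1384522*(1/107873) = -1133661/2131477 + 1384522/107873 = 2828785385941/229928818421 ≈ 12.303)
Q(T) = -9 (Q(T) = -(6 + 3) = -1*9 = -9)
o(f) = 687 + 2*f (o(f) = (687 + f) + f = 687 + 2*f)
o(Q(-18)) + p = (687 + 2*(-9)) + 2828785385941/229928818421 = (687 - 18) + 2828785385941/229928818421 = 669 + 2828785385941/229928818421 = 156651164909590/229928818421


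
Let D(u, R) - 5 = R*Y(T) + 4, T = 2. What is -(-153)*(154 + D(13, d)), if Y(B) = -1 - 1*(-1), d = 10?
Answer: 24939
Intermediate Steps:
Y(B) = 0 (Y(B) = -1 + 1 = 0)
D(u, R) = 9 (D(u, R) = 5 + (R*0 + 4) = 5 + (0 + 4) = 5 + 4 = 9)
-(-153)*(154 + D(13, d)) = -(-153)*(154 + 9) = -(-153)*163 = -1*(-24939) = 24939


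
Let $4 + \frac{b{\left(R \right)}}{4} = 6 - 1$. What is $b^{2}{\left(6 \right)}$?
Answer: $16$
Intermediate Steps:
$b{\left(R \right)} = 4$ ($b{\left(R \right)} = -16 + 4 \left(6 - 1\right) = -16 + 4 \cdot 5 = -16 + 20 = 4$)
$b^{2}{\left(6 \right)} = 4^{2} = 16$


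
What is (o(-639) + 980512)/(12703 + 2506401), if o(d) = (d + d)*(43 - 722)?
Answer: 924137/1259552 ≈ 0.73370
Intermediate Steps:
o(d) = -1358*d (o(d) = (2*d)*(-679) = -1358*d)
(o(-639) + 980512)/(12703 + 2506401) = (-1358*(-639) + 980512)/(12703 + 2506401) = (867762 + 980512)/2519104 = 1848274*(1/2519104) = 924137/1259552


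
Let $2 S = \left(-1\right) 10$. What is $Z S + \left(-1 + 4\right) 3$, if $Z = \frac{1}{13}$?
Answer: $\frac{112}{13} \approx 8.6154$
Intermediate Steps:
$S = -5$ ($S = \frac{\left(-1\right) 10}{2} = \frac{1}{2} \left(-10\right) = -5$)
$Z = \frac{1}{13} \approx 0.076923$
$Z S + \left(-1 + 4\right) 3 = \frac{1}{13} \left(-5\right) + \left(-1 + 4\right) 3 = - \frac{5}{13} + 3 \cdot 3 = - \frac{5}{13} + 9 = \frac{112}{13}$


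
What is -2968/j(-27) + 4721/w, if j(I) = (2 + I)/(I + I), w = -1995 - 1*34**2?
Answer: -505135097/78775 ≈ -6412.4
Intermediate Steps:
w = -3151 (w = -1995 - 1*1156 = -1995 - 1156 = -3151)
j(I) = (2 + I)/(2*I) (j(I) = (2 + I)/((2*I)) = (2 + I)*(1/(2*I)) = (2 + I)/(2*I))
-2968/j(-27) + 4721/w = -2968*(-54/(2 - 27)) + 4721/(-3151) = -2968/((1/2)*(-1/27)*(-25)) + 4721*(-1/3151) = -2968/25/54 - 4721/3151 = -2968*54/25 - 4721/3151 = -160272/25 - 4721/3151 = -505135097/78775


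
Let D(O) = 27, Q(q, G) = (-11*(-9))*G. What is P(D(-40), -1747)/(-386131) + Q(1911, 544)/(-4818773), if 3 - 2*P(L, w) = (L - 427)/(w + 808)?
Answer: -39065541767749/3494352602779914 ≈ -0.011180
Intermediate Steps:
Q(q, G) = 99*G
P(L, w) = 3/2 - (-427 + L)/(2*(808 + w)) (P(L, w) = 3/2 - (L - 427)/(2*(w + 808)) = 3/2 - (-427 + L)/(2*(808 + w)))
P(D(-40), -1747)/(-386131) + Q(1911, 544)/(-4818773) = ((2851 - 1*27 + 3*(-1747))/(2*(808 - 1747)))/(-386131) + (99*544)/(-4818773) = ((½)*(2851 - 27 - 5241)/(-939))*(-1/386131) + 53856*(-1/4818773) = ((½)*(-1/939)*(-2417))*(-1/386131) - 53856/4818773 = (2417/1878)*(-1/386131) - 53856/4818773 = -2417/725154018 - 53856/4818773 = -39065541767749/3494352602779914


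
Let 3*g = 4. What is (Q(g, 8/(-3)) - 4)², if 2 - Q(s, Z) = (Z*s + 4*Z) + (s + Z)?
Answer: 14884/81 ≈ 183.75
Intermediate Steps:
g = 4/3 (g = (⅓)*4 = 4/3 ≈ 1.3333)
Q(s, Z) = 2 - s - 5*Z - Z*s (Q(s, Z) = 2 - ((Z*s + 4*Z) + (s + Z)) = 2 - ((4*Z + Z*s) + (Z + s)) = 2 - (s + 5*Z + Z*s) = 2 + (-s - 5*Z - Z*s) = 2 - s - 5*Z - Z*s)
(Q(g, 8/(-3)) - 4)² = ((2 - 1*4/3 - 40/(-3) - 1*8/(-3)*4/3) - 4)² = ((2 - 4/3 - 40*(-1)/3 - 1*8*(-⅓)*4/3) - 4)² = ((2 - 4/3 - 5*(-8/3) - 1*(-8/3)*4/3) - 4)² = ((2 - 4/3 + 40/3 + 32/9) - 4)² = (158/9 - 4)² = (122/9)² = 14884/81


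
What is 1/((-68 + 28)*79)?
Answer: -1/3160 ≈ -0.00031646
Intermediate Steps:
1/((-68 + 28)*79) = 1/(-40*79) = 1/(-3160) = -1/3160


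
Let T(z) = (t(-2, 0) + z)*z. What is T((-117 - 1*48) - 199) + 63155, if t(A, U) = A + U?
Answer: 196379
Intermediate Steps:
T(z) = z*(-2 + z) (T(z) = ((-2 + 0) + z)*z = (-2 + z)*z = z*(-2 + z))
T((-117 - 1*48) - 199) + 63155 = ((-117 - 1*48) - 199)*(-2 + ((-117 - 1*48) - 199)) + 63155 = ((-117 - 48) - 199)*(-2 + ((-117 - 48) - 199)) + 63155 = (-165 - 199)*(-2 + (-165 - 199)) + 63155 = -364*(-2 - 364) + 63155 = -364*(-366) + 63155 = 133224 + 63155 = 196379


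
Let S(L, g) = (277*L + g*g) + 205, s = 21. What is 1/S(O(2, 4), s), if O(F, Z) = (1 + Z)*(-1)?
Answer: -1/739 ≈ -0.0013532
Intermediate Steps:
O(F, Z) = -1 - Z
S(L, g) = 205 + g² + 277*L (S(L, g) = (277*L + g²) + 205 = (g² + 277*L) + 205 = 205 + g² + 277*L)
1/S(O(2, 4), s) = 1/(205 + 21² + 277*(-1 - 1*4)) = 1/(205 + 441 + 277*(-1 - 4)) = 1/(205 + 441 + 277*(-5)) = 1/(205 + 441 - 1385) = 1/(-739) = -1/739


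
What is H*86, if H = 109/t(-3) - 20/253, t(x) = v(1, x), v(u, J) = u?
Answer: 2369902/253 ≈ 9367.2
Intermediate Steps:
t(x) = 1
H = 27557/253 (H = 109/1 - 20/253 = 109*1 - 20*1/253 = 109 - 20/253 = 27557/253 ≈ 108.92)
H*86 = (27557/253)*86 = 2369902/253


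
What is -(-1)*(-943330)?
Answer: -943330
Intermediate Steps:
-(-1)*(-943330) = -1*943330 = -943330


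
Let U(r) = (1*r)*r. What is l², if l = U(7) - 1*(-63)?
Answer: 12544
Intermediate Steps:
U(r) = r² (U(r) = r*r = r²)
l = 112 (l = 7² - 1*(-63) = 49 + 63 = 112)
l² = 112² = 12544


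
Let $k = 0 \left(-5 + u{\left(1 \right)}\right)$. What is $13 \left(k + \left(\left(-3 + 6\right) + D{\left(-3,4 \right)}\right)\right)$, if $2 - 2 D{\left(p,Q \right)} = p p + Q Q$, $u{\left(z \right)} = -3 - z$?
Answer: $- \frac{221}{2} \approx -110.5$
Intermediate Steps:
$D{\left(p,Q \right)} = 1 - \frac{Q^{2}}{2} - \frac{p^{2}}{2}$ ($D{\left(p,Q \right)} = 1 - \frac{p p + Q Q}{2} = 1 - \frac{p^{2} + Q^{2}}{2} = 1 - \frac{Q^{2} + p^{2}}{2} = 1 - \left(\frac{Q^{2}}{2} + \frac{p^{2}}{2}\right) = 1 - \frac{Q^{2}}{2} - \frac{p^{2}}{2}$)
$k = 0$ ($k = 0 \left(-5 - 4\right) = 0 \left(-9\right) = 0$)
$13 \left(k + \left(\left(-3 + 6\right) + D{\left(-3,4 \right)}\right)\right) = 13 \left(0 + \left(\left(-3 + 6\right) - \left(-1 + 8 + \frac{9}{2}\right)\right)\right) = 13 \left(0 + \left(3 - \frac{23}{2}\right)\right) = 13 \left(0 - \frac{17}{2}\right) = 13 \left(- \frac{17}{2}\right) = - \frac{221}{2}$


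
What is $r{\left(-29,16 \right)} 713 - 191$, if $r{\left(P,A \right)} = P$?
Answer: $-20868$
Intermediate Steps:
$r{\left(-29,16 \right)} 713 - 191 = \left(-29\right) 713 - 191 = -20677 - 191 = -20868$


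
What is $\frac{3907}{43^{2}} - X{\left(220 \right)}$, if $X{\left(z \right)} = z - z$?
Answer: $\frac{3907}{1849} \approx 2.113$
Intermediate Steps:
$X{\left(z \right)} = 0$
$\frac{3907}{43^{2}} - X{\left(220 \right)} = \frac{3907}{43^{2}} - 0 = \frac{3907}{1849} + 0 = \frac{3907}{1849}$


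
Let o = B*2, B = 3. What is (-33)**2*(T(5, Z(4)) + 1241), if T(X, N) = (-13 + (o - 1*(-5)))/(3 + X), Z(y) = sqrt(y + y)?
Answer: 5404707/4 ≈ 1.3512e+6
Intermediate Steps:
o = 6 (o = 3*2 = 6)
Z(y) = sqrt(2)*sqrt(y) (Z(y) = sqrt(2*y) = sqrt(2)*sqrt(y))
T(X, N) = -2/(3 + X) (T(X, N) = (-13 + (6 - 1*(-5)))/(3 + X) = (-13 + (6 + 5))/(3 + X) = (-13 + 11)/(3 + X) = -2/(3 + X))
(-33)**2*(T(5, Z(4)) + 1241) = (-33)**2*(-2/(3 + 5) + 1241) = 1089*(-2/8 + 1241) = 1089*(-2*1/8 + 1241) = 1089*(-1/4 + 1241) = 1089*(4963/4) = 5404707/4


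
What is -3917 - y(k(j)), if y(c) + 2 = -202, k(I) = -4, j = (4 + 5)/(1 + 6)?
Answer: -3713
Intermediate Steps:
j = 9/7 ≈ 1.2857
y(c) = -204 (y(c) = -2 - 202 = -204)
-3917 - y(k(j)) = -3917 - 1*(-204) = -3917 + 204 = -3713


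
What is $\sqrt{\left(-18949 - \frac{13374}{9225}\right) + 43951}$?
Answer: $\frac{2 \sqrt{262662031}}{205} \approx 158.12$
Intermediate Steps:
$\sqrt{\left(-18949 - \frac{13374}{9225}\right) + 43951} = \sqrt{\left(-18949 - \frac{1486}{1025}\right) + 43951} = \sqrt{- \frac{19424211}{1025} + 43951} = \sqrt{\frac{25625564}{1025}} = \frac{2 \sqrt{262662031}}{205}$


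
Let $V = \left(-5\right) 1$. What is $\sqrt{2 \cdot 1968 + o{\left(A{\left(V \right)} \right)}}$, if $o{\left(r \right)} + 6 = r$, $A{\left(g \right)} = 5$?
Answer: $\sqrt{3935} \approx 62.73$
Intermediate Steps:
$V = -5$
$o{\left(r \right)} = -6 + r$
$\sqrt{2 \cdot 1968 + o{\left(A{\left(V \right)} \right)}} = \sqrt{2 \cdot 1968 + \left(-6 + 5\right)} = \sqrt{3936 - 1} = \sqrt{3935}$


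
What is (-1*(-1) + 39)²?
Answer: 1600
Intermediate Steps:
(-1*(-1) + 39)² = (1 + 39)² = 40² = 1600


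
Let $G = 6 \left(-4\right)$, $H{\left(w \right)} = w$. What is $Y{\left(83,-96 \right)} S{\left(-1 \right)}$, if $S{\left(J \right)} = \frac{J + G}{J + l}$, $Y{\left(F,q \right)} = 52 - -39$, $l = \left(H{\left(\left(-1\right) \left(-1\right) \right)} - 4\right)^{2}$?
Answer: $- \frac{2275}{8} \approx -284.38$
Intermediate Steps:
$G = -24$
$l = 9$ ($l = \left(\left(-1\right) \left(-1\right) - 4\right)^{2} = \left(1 - 4\right)^{2} = \left(-3\right)^{2} = 9$)
$Y{\left(F,q \right)} = 91$ ($Y{\left(F,q \right)} = 52 + 39 = 91$)
$S{\left(J \right)} = \frac{-24 + J}{9 + J}$ ($S{\left(J \right)} = \frac{J - 24}{J + 9} = \frac{-24 + J}{9 + J}$)
$Y{\left(83,-96 \right)} S{\left(-1 \right)} = 91 \frac{-24 - 1}{9 - 1} = 91 \cdot \frac{1}{8} \left(-25\right) = 91 \left(- \frac{25}{8}\right) = - \frac{2275}{8}$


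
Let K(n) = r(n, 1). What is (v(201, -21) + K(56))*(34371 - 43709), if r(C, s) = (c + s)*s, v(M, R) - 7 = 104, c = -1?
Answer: -1036518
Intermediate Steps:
v(M, R) = 111 (v(M, R) = 7 + 104 = 111)
r(C, s) = s*(-1 + s) (r(C, s) = (-1 + s)*s = s*(-1 + s))
K(n) = 0 (K(n) = 1*(-1 + 1) = 1*0 = 0)
(v(201, -21) + K(56))*(34371 - 43709) = (111 + 0)*(34371 - 43709) = 111*(-9338) = -1036518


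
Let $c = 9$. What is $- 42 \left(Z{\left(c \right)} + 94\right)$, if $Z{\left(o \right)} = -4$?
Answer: $-3780$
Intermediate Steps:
$- 42 \left(Z{\left(c \right)} + 94\right) = - 42 \left(-4 + 94\right) = \left(-42\right) 90 = -3780$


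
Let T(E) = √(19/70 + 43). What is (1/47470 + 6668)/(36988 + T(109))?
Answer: 81954671382276/454609969951097 - 316529961*√212030/4546099699510970 ≈ 0.18024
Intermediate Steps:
T(E) = √212030/70 (T(E) = √(19*(1/70) + 43) = √(19/70 + 43) = √(3029/70) = √212030/70)
(1/47470 + 6668)/(36988 + T(109)) = (1/47470 + 6668)/(36988 + √212030/70) = 316529961/(47470*(36988 + √212030/70))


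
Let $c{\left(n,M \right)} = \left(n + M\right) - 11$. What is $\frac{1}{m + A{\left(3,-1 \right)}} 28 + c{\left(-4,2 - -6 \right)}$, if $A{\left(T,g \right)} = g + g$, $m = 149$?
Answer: $- \frac{143}{21} \approx -6.8095$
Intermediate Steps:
$A{\left(T,g \right)} = 2 g$
$c{\left(n,M \right)} = -11 + M + n$ ($c{\left(n,M \right)} = \left(M + n\right) - 11 = -11 + M + n$)
$\frac{1}{m + A{\left(3,-1 \right)}} 28 + c{\left(-4,2 - -6 \right)} = \frac{1}{149 + 2 \left(-1\right)} 28 - 7 = \frac{1}{149 - 2} \cdot 28 - 7 = \frac{1}{147} \cdot 28 - 7 = \frac{4}{21} - 7 = - \frac{143}{21}$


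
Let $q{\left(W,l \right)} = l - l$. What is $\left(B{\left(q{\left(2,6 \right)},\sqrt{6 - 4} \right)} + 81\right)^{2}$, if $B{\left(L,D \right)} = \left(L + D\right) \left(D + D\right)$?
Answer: $7225$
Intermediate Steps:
$q{\left(W,l \right)} = 0$
$B{\left(L,D \right)} = 2 D \left(D + L\right)$ ($B{\left(L,D \right)} = \left(D + L\right) 2 D = 2 D \left(D + L\right)$)
$\left(B{\left(q{\left(2,6 \right)},\sqrt{6 - 4} \right)} + 81\right)^{2} = \left(2 \sqrt{6 - 4} \left(\sqrt{6 - 4} + 0\right) + 81\right)^{2} = \left(2 \sqrt{2} \left(\sqrt{2} + 0\right) + 81\right)^{2} = \left(2 \sqrt{2} \sqrt{2} + 81\right)^{2} = \left(4 + 81\right)^{2} = 85^{2} = 7225$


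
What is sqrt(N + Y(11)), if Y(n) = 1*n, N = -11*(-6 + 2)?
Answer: sqrt(55) ≈ 7.4162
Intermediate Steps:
N = 44 (N = -11*(-4) = 44)
Y(n) = n
sqrt(N + Y(11)) = sqrt(44 + 11) = sqrt(55)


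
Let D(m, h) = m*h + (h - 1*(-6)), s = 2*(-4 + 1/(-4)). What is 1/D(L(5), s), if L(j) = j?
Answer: -1/45 ≈ -0.022222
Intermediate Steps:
s = -17/2 (s = 2*(-4 - 1/4) = 2*(-17/4) = -17/2 ≈ -8.5000)
D(m, h) = 6 + h + h*m (D(m, h) = h*m + (h + 6) = h*m + (6 + h) = 6 + h + h*m)
1/D(L(5), s) = 1/(6 - 17/2 - 17/2*5) = 1/(6 - 17/2 - 85/2) = 1/(-45) = -1/45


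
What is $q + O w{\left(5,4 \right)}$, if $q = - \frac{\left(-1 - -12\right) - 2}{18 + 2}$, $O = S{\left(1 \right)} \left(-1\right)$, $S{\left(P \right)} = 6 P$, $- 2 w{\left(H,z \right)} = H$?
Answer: $\frac{291}{20} \approx 14.55$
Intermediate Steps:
$w{\left(H,z \right)} = - \frac{H}{2}$
$O = -6$ ($O = 6 \cdot 1 \left(-1\right) = 6 \left(-1\right) = -6$)
$q = - \frac{9}{20}$ ($q = - \frac{\left(-1 + 12\right) - 2}{20} = - \frac{11 - 2}{20} = - \frac{9}{20} \approx -0.45$)
$q + O w{\left(5,4 \right)} = - \frac{9}{20} - 6 \left(\left(- \frac{1}{2}\right) 5\right) = - \frac{9}{20} - -15 = - \frac{9}{20} + 15 = \frac{291}{20}$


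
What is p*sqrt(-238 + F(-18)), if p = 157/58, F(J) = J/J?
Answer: 157*I*sqrt(237)/58 ≈ 41.672*I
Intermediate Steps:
F(J) = 1
p = 157/58 (p = 157*(1/58) = 157/58 ≈ 2.7069)
p*sqrt(-238 + F(-18)) = 157*sqrt(-238 + 1)/58 = 157*sqrt(-237)/58 = 157*(I*sqrt(237))/58 = 157*I*sqrt(237)/58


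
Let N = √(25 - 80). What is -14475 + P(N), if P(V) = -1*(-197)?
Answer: -14278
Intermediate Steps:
N = I*√55 (N = √(-55) = I*√55 ≈ 7.4162*I)
P(V) = 197
-14475 + P(N) = -14475 + 197 = -14278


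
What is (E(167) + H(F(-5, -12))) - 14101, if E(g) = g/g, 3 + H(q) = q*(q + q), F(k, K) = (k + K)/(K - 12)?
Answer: -4061375/288 ≈ -14102.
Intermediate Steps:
F(k, K) = (K + k)/(-12 + K)
H(q) = -3 + 2*q**2 (H(q) = -3 + q*(q + q) = -3 + q*(2*q) = -3 + 2*q**2)
E(g) = 1
(E(167) + H(F(-5, -12))) - 14101 = (1 + (-3 + 2*((-12 - 5)/(-12 - 12))**2)) - 14101 = (1 + (-3 + 2*(-17/(-24))**2)) - 14101 = (1 + (-3 + 2*(-1/24*(-17))**2)) - 14101 = (1 + (-3 + 2*(17/24)**2)) - 14101 = (1 + (-3 + 2*(289/576))) - 14101 = (1 + (-3 + 289/288)) - 14101 = (1 - 575/288) - 14101 = -287/288 - 14101 = -4061375/288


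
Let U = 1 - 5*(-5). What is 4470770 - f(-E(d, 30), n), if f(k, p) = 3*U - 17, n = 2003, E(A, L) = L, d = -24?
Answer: 4470709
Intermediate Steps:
U = 26 (U = 1 + 25 = 26)
f(k, p) = 61 (f(k, p) = 3*26 - 17 = 78 - 17 = 61)
4470770 - f(-E(d, 30), n) = 4470770 - 1*61 = 4470770 - 61 = 4470709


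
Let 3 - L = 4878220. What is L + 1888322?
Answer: -2989895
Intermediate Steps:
L = -4878217 (L = 3 - 1*4878220 = 3 - 4878220 = -4878217)
L + 1888322 = -4878217 + 1888322 = -2989895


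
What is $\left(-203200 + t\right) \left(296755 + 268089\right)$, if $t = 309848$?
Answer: $60239482912$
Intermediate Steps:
$\left(-203200 + t\right) \left(296755 + 268089\right) = \left(-203200 + 309848\right) \left(296755 + 268089\right) = 106648 \cdot 564844 = 60239482912$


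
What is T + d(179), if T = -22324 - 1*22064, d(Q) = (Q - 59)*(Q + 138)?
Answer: -6348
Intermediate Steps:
d(Q) = (-59 + Q)*(138 + Q)
T = -44388 (T = -22324 - 22064 = -44388)
T + d(179) = -44388 + (-8142 + 179² + 79*179) = -44388 + (-8142 + 32041 + 14141) = -44388 + 38040 = -6348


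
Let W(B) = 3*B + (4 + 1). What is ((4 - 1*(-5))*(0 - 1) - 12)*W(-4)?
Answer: 147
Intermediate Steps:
W(B) = 5 + 3*B (W(B) = 3*B + 5 = 5 + 3*B)
((4 - 1*(-5))*(0 - 1) - 12)*W(-4) = ((4 - 1*(-5))*(0 - 1) - 12)*(5 + 3*(-4)) = ((4 + 5)*(-1) - 12)*(5 - 12) = (9*(-1) - 12)*(-7) = (-9 - 12)*(-7) = -21*(-7) = 147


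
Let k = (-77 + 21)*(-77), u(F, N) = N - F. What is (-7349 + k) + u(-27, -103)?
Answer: -3113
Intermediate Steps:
k = 4312 (k = -56*(-77) = 4312)
(-7349 + k) + u(-27, -103) = (-7349 + 4312) + (-103 - 1*(-27)) = -3037 + (-103 + 27) = -3037 - 76 = -3113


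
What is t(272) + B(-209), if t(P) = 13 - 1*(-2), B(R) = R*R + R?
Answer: 43487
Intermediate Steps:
B(R) = R + R² (B(R) = R² + R = R + R²)
t(P) = 15 (t(P) = 13 + 2 = 15)
t(272) + B(-209) = 15 - 209*(1 - 209) = 15 - 209*(-208) = 15 + 43472 = 43487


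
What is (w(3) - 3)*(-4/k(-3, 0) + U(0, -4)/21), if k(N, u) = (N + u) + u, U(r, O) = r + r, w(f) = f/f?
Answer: -8/3 ≈ -2.6667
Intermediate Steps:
w(f) = 1
U(r, O) = 2*r
k(N, u) = N + 2*u
(w(3) - 3)*(-4/k(-3, 0) + U(0, -4)/21) = (1 - 3)*(-4/(-3 + 2*0) + (2*0)/21) = -2*(-4/(-3 + 0) + 0*(1/21)) = -2*(-4/(-3) + 0) = -2*(-4*(-1/3) + 0) = -2*(4/3 + 0) = -2*4/3 = -8/3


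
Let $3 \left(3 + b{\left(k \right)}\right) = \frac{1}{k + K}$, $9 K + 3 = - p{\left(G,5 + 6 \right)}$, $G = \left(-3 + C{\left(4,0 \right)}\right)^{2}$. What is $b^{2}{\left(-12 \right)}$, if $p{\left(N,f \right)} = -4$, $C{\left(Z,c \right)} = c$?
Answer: $\frac{104976}{11449} \approx 9.169$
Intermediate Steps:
$G = 9$ ($G = \left(-3 + 0\right)^{2} = \left(-3\right)^{2} = 9$)
$K = \frac{1}{9}$ ($K = - \frac{1}{3} + \frac{\left(-1\right) \left(-4\right)}{9} = - \frac{1}{3} + \frac{1}{9} \cdot 4 = - \frac{1}{3} + \frac{4}{9} = \frac{1}{9} \approx 0.11111$)
$b{\left(k \right)} = -3 + \frac{1}{3 \left(\frac{1}{9} + k\right)}$ ($b{\left(k \right)} = -3 + \frac{1}{3 \left(k + \frac{1}{9}\right)} = -3 + \frac{1}{3 \left(\frac{1}{9} + k\right)}$)
$b^{2}{\left(-12 \right)} = \left(\left(-27\right) \left(-12\right) \frac{1}{1 + 9 \left(-12\right)}\right)^{2} = \left(\left(-27\right) \left(-12\right) \frac{1}{1 - 108}\right)^{2} = \left(\left(-27\right) \left(-12\right) \frac{1}{-107}\right)^{2} = \left(\left(-27\right) \left(-12\right) \left(- \frac{1}{107}\right)\right)^{2} = \left(- \frac{324}{107}\right)^{2} = \frac{104976}{11449}$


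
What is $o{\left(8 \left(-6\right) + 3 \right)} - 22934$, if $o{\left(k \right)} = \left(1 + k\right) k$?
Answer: $-20954$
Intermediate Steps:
$o{\left(k \right)} = k \left(1 + k\right)$
$o{\left(8 \left(-6\right) + 3 \right)} - 22934 = \left(8 \left(-6\right) + 3\right) \left(1 + \left(8 \left(-6\right) + 3\right)\right) - 22934 = \left(-48 + 3\right) \left(1 + \left(-48 + 3\right)\right) - 22934 = - 45 \left(1 - 45\right) - 22934 = \left(-45\right) \left(-44\right) - 22934 = 1980 - 22934 = -20954$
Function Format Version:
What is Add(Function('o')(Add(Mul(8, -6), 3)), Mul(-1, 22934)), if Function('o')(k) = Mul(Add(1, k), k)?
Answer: -20954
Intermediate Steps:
Function('o')(k) = Mul(k, Add(1, k))
Add(Function('o')(Add(Mul(8, -6), 3)), Mul(-1, 22934)) = Add(Mul(Add(Mul(8, -6), 3), Add(1, Add(Mul(8, -6), 3))), Mul(-1, 22934)) = Add(Mul(Add(-48, 3), Add(1, Add(-48, 3))), -22934) = Add(Mul(-45, Add(1, -45)), -22934) = Add(Mul(-45, -44), -22934) = Add(1980, -22934) = -20954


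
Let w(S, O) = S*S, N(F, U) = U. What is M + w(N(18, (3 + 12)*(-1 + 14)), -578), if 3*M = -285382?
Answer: -171307/3 ≈ -57102.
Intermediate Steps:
M = -285382/3 (M = (⅓)*(-285382) = -285382/3 ≈ -95127.)
w(S, O) = S²
M + w(N(18, (3 + 12)*(-1 + 14)), -578) = -285382/3 + ((3 + 12)*(-1 + 14))² = -285382/3 + (15*13)² = -285382/3 + 195² = -285382/3 + 38025 = -171307/3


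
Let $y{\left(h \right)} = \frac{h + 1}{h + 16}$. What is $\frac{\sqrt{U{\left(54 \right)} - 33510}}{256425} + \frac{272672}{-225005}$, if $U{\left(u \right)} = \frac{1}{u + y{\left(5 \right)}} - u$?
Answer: $- \frac{272672}{225005} + \frac{i \sqrt{1211659735}}{48720750} \approx -1.2118 + 0.00071446 i$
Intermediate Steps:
$y{\left(h \right)} = \frac{1 + h}{16 + h}$
$U{\left(u \right)} = \frac{1}{\frac{2}{7} + u} - u$ ($U{\left(u \right)} = \frac{1}{u + \frac{1 + 5}{16 + 5}} - u = \frac{1}{u + \frac{1}{21} \cdot 6} - u = \frac{1}{u + \frac{2}{7}} - u = \frac{1}{\frac{2}{7} + u} - u$)
$\frac{\sqrt{U{\left(54 \right)} - 33510}}{256425} + \frac{272672}{-225005} = \frac{\sqrt{\frac{7 - 7 \cdot 54^{2} - 108}{2 + 7 \cdot 54} - 33510}}{256425} + \frac{272672}{-225005} = \sqrt{\frac{7 - 20412 - 108}{2 + 378} - 33510} \cdot \frac{1}{256425} + 272672 \left(- \frac{1}{225005}\right) = \sqrt{\frac{7 - 20412 - 108}{380} - 33510} \cdot \frac{1}{256425} - \frac{272672}{225005} = \sqrt{\frac{1}{380} \left(-20513\right) - 33510} \cdot \frac{1}{256425} - \frac{272672}{225005} = \sqrt{- \frac{20513}{380} - 33510} \cdot \frac{1}{256425} - \frac{272672}{225005} = \sqrt{- \frac{12754313}{380}} \cdot \frac{1}{256425} - \frac{272672}{225005} = \frac{i \sqrt{1211659735}}{190} \cdot \frac{1}{256425} - \frac{272672}{225005} = \frac{i \sqrt{1211659735}}{48720750} - \frac{272672}{225005} = - \frac{272672}{225005} + \frac{i \sqrt{1211659735}}{48720750}$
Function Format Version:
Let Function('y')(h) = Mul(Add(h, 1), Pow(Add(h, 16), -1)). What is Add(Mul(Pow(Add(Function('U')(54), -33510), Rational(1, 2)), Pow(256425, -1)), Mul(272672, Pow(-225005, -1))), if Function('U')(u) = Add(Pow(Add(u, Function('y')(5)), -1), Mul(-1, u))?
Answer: Add(Rational(-272672, 225005), Mul(Rational(1, 48720750), I, Pow(1211659735, Rational(1, 2)))) ≈ Add(-1.2118, Mul(0.00071446, I))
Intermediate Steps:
Function('y')(h) = Mul(Pow(Add(16, h), -1), Add(1, h)) (Function('y')(h) = Mul(Add(1, h), Pow(Add(16, h), -1)) = Mul(Pow(Add(16, h), -1), Add(1, h)))
Function('U')(u) = Add(Pow(Add(Rational(2, 7), u), -1), Mul(-1, u)) (Function('U')(u) = Add(Pow(Add(u, Mul(Pow(Add(16, 5), -1), Add(1, 5))), -1), Mul(-1, u)) = Add(Pow(Add(u, Mul(Pow(21, -1), 6)), -1), Mul(-1, u)) = Add(Pow(Add(u, Mul(Rational(1, 21), 6)), -1), Mul(-1, u)) = Add(Pow(Add(u, Rational(2, 7)), -1), Mul(-1, u)) = Add(Pow(Add(Rational(2, 7), u), -1), Mul(-1, u)))
Add(Mul(Pow(Add(Function('U')(54), -33510), Rational(1, 2)), Pow(256425, -1)), Mul(272672, Pow(-225005, -1))) = Add(Mul(Pow(Add(Mul(Pow(Add(2, Mul(7, 54)), -1), Add(7, Mul(-7, Pow(54, 2)), Mul(-2, 54))), -33510), Rational(1, 2)), Pow(256425, -1)), Mul(272672, Pow(-225005, -1))) = Add(Mul(Pow(Add(Mul(Pow(Add(2, 378), -1), Add(7, Mul(-7, 2916), -108)), -33510), Rational(1, 2)), Rational(1, 256425)), Mul(272672, Rational(-1, 225005))) = Add(Mul(Pow(Add(Mul(Pow(380, -1), Add(7, -20412, -108)), -33510), Rational(1, 2)), Rational(1, 256425)), Rational(-272672, 225005)) = Add(Mul(Pow(Add(Mul(Rational(1, 380), -20513), -33510), Rational(1, 2)), Rational(1, 256425)), Rational(-272672, 225005)) = Add(Mul(Pow(Add(Rational(-20513, 380), -33510), Rational(1, 2)), Rational(1, 256425)), Rational(-272672, 225005)) = Add(Mul(Pow(Rational(-12754313, 380), Rational(1, 2)), Rational(1, 256425)), Rational(-272672, 225005)) = Add(Mul(Mul(Rational(1, 190), I, Pow(1211659735, Rational(1, 2))), Rational(1, 256425)), Rational(-272672, 225005)) = Add(Mul(Rational(1, 48720750), I, Pow(1211659735, Rational(1, 2))), Rational(-272672, 225005)) = Add(Rational(-272672, 225005), Mul(Rational(1, 48720750), I, Pow(1211659735, Rational(1, 2))))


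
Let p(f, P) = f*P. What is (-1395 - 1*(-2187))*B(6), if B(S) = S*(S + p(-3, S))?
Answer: -57024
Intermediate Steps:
p(f, P) = P*f
B(S) = -2*S**2 (B(S) = S*(S + S*(-3)) = S*(S - 3*S) = S*(-2*S) = -2*S**2)
(-1395 - 1*(-2187))*B(6) = (-1395 - 1*(-2187))*(-2*6**2) = (-1395 + 2187)*(-2*36) = 792*(-72) = -57024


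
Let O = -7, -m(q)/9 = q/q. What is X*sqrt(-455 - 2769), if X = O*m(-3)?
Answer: 126*I*sqrt(806) ≈ 3577.2*I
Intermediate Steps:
m(q) = -9 (m(q) = -9*q/q = -9*1 = -9)
X = 63 (X = -7*(-9) = 63)
X*sqrt(-455 - 2769) = 63*sqrt(-455 - 2769) = 63*sqrt(-3224) = 63*(2*I*sqrt(806)) = 126*I*sqrt(806)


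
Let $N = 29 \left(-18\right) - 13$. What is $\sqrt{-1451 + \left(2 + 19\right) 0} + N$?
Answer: $-535 + i \sqrt{1451} \approx -535.0 + 38.092 i$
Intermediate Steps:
$N = -535$ ($N = -522 - 13 = -535$)
$\sqrt{-1451 + \left(2 + 19\right) 0} + N = \sqrt{-1451 + \left(2 + 19\right) 0} - 535 = \sqrt{-1451 + 21 \cdot 0} - 535 = \sqrt{-1451 + 0} - 535 = \sqrt{-1451} - 535 = i \sqrt{1451} - 535 = -535 + i \sqrt{1451}$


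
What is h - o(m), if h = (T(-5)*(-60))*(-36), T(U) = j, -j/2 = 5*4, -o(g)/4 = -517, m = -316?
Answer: -88468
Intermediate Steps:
o(g) = 2068 (o(g) = -4*(-517) = 2068)
j = -40 (j = -10*4 = -2*20 = -40)
T(U) = -40
h = -86400 (h = -40*(-60)*(-36) = 2400*(-36) = -86400)
h - o(m) = -86400 - 1*2068 = -86400 - 2068 = -88468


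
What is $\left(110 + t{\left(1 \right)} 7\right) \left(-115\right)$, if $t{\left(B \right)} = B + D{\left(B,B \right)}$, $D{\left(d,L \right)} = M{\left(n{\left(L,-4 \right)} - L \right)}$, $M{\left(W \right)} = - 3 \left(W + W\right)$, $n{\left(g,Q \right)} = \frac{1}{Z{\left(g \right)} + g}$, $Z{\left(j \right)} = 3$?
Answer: $- \frac{34155}{2} \approx -17078.0$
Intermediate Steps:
$n{\left(g,Q \right)} = \frac{1}{3 + g}$
$M{\left(W \right)} = - 6 W$ ($M{\left(W \right)} = - 3 \cdot 2 W = - 6 W$)
$D{\left(d,L \right)} = - \frac{6}{3 + L} + 6 L$ ($D{\left(d,L \right)} = - 6 \left(\frac{1}{3 + L} - L\right) = - \frac{6}{3 + L} + 6 L$)
$t{\left(B \right)} = B + \frac{6 \left(-1 + B \left(3 + B\right)\right)}{3 + B}$
$\left(110 + t{\left(1 \right)} 7\right) \left(-115\right) = \left(110 + \frac{-6 + 7 \cdot 1 \left(3 + 1\right)}{3 + 1} \cdot 7\right) \left(-115\right) = \left(110 + \frac{-6 + 7 \cdot 1 \cdot 4}{4} \cdot 7\right) \left(-115\right) = \left(110 + \frac{-6 + 28}{4} \cdot 7\right) \left(-115\right) = \left(110 + \frac{1}{4} \cdot 22 \cdot 7\right) \left(-115\right) = \left(110 + \frac{11}{2} \cdot 7\right) \left(-115\right) = \left(110 + \frac{77}{2}\right) \left(-115\right) = \frac{297}{2} \left(-115\right) = - \frac{34155}{2}$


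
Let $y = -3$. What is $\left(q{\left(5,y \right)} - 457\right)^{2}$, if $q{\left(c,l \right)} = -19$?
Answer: $226576$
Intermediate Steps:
$\left(q{\left(5,y \right)} - 457\right)^{2} = \left(-19 - 457\right)^{2} = \left(-476\right)^{2} = 226576$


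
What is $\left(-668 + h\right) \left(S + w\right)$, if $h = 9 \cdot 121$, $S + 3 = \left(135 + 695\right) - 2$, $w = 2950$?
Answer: $1589275$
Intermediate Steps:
$S = 825$ ($S = -3 + \left(\left(135 + 695\right) - 2\right) = -3 + \left(830 - 2\right) = -3 + 828 = 825$)
$h = 1089$
$\left(-668 + h\right) \left(S + w\right) = \left(-668 + 1089\right) \left(825 + 2950\right) = 421 \cdot 3775 = 1589275$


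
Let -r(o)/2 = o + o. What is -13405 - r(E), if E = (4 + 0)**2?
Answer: -13341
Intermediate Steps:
E = 16 (E = 4**2 = 16)
r(o) = -4*o (r(o) = -2*(o + o) = -4*o)
-13405 - r(E) = -13405 - (-4)*16 = -13405 - 1*(-64) = -13405 + 64 = -13341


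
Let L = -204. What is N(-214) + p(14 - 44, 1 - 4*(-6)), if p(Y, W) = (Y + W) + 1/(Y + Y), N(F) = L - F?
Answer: 299/60 ≈ 4.9833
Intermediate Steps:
N(F) = -204 - F
p(Y, W) = W + Y + 1/(2*Y) (p(Y, W) = (W + Y) + 1/(2*Y) = W + Y + 1/(2*Y))
N(-214) + p(14 - 44, 1 - 4*(-6)) = (-204 - 1*(-214)) + ((1 - 4*(-6)) + (14 - 44) + 1/(2*(14 - 44))) = (-204 + 214) + ((1 + 24) - 30 + (½)/(-30)) = 10 + (25 - 30 + (½)*(-1/30)) = 10 + (25 - 30 - 1/60) = 10 - 301/60 = 299/60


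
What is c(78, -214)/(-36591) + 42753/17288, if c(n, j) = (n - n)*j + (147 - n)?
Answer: 521060717/210861736 ≈ 2.4711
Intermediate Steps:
c(n, j) = 147 - n (c(n, j) = 0*j + (147 - n) = 0 + (147 - n) = 147 - n)
c(78, -214)/(-36591) + 42753/17288 = (147 - 1*78)/(-36591) + 42753/17288 = (147 - 78)*(-1/36591) + 42753*(1/17288) = 69*(-1/36591) + 42753/17288 = -23/12197 + 42753/17288 = 521060717/210861736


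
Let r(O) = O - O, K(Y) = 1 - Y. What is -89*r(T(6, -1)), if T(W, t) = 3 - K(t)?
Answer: 0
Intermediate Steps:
T(W, t) = 2 + t (T(W, t) = 3 - (1 - t) = 3 + (-1 + t) = 2 + t)
r(O) = 0
-89*r(T(6, -1)) = -89*0 = 0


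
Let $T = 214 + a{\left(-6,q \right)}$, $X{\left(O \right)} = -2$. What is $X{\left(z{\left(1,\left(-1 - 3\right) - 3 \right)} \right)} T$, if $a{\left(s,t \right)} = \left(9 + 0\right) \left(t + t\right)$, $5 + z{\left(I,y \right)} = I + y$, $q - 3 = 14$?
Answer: $-1040$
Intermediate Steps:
$q = 17$ ($q = 3 + 14 = 17$)
$z{\left(I,y \right)} = -5 + I + y$ ($z{\left(I,y \right)} = -5 + \left(I + y\right) = -5 + I + y$)
$a{\left(s,t \right)} = 18 t$ ($a{\left(s,t \right)} = 9 \cdot 2 t = 18 t$)
$T = 520$ ($T = 214 + 18 \cdot 17 = 214 + 306 = 520$)
$X{\left(z{\left(1,\left(-1 - 3\right) - 3 \right)} \right)} T = \left(-2\right) 520 = -1040$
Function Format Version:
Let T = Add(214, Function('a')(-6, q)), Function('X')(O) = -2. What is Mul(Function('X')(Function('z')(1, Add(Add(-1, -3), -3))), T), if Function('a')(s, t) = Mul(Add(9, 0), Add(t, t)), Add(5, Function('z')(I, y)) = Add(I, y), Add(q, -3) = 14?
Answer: -1040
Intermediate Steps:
q = 17 (q = Add(3, 14) = 17)
Function('z')(I, y) = Add(-5, I, y) (Function('z')(I, y) = Add(-5, Add(I, y)) = Add(-5, I, y))
Function('a')(s, t) = Mul(18, t) (Function('a')(s, t) = Mul(9, Mul(2, t)) = Mul(18, t))
T = 520 (T = Add(214, Mul(18, 17)) = Add(214, 306) = 520)
Mul(Function('X')(Function('z')(1, Add(Add(-1, -3), -3))), T) = Mul(-2, 520) = -1040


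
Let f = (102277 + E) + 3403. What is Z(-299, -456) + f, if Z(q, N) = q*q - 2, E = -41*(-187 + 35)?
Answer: 201311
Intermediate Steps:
E = 6232 (E = -41*(-152) = 6232)
Z(q, N) = -2 + q**2 (Z(q, N) = q**2 - 2 = -2 + q**2)
f = 111912 (f = (102277 + 6232) + 3403 = 108509 + 3403 = 111912)
Z(-299, -456) + f = (-2 + (-299)**2) + 111912 = (-2 + 89401) + 111912 = 89399 + 111912 = 201311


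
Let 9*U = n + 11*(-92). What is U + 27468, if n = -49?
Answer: 246151/9 ≈ 27350.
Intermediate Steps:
U = -1061/9 (U = (-49 + 11*(-92))/9 = (-49 - 1012)/9 = (⅑)*(-1061) = -1061/9 ≈ -117.89)
U + 27468 = -1061/9 + 27468 = 246151/9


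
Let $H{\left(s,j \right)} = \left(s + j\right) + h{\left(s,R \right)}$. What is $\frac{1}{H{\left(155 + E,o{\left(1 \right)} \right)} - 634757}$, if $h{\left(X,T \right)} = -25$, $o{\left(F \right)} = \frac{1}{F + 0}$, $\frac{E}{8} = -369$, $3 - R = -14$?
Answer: $- \frac{1}{637578} \approx -1.5684 \cdot 10^{-6}$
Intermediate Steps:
$R = 17$ ($R = 3 - -14 = 3 + 14 = 17$)
$E = -2952$ ($E = 8 \left(-369\right) = -2952$)
$o{\left(F \right)} = \frac{1}{F}$
$H{\left(s,j \right)} = -25 + j + s$ ($H{\left(s,j \right)} = \left(s + j\right) - 25 = \left(j + s\right) - 25 = -25 + j + s$)
$\frac{1}{H{\left(155 + E,o{\left(1 \right)} \right)} - 634757} = \frac{1}{\left(-25 + 1^{-1} + \left(155 - 2952\right)\right) - 634757} = \frac{1}{\left(-25 + 1 - 2797\right) - 634757} = \frac{1}{-2821 - 634757} = \frac{1}{-637578} = - \frac{1}{637578}$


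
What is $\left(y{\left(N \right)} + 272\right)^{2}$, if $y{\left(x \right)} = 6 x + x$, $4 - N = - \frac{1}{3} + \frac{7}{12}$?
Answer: $\frac{1423249}{16} \approx 88953.0$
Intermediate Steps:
$N = \frac{15}{4}$ ($N = 4 - \left(- \frac{1}{3} + \frac{7}{12}\right) = 4 - \frac{1}{4} = \frac{15}{4} \approx 3.75$)
$y{\left(x \right)} = 7 x$
$\left(y{\left(N \right)} + 272\right)^{2} = \left(7 \cdot \frac{15}{4} + 272\right)^{2} = \left(\frac{105}{4} + 272\right)^{2} = \left(\frac{1193}{4}\right)^{2} = \frac{1423249}{16}$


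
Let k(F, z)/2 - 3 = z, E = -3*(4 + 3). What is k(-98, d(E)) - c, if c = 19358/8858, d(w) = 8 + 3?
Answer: 114333/4429 ≈ 25.815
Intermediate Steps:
E = -21 (E = -3*7 = -21)
d(w) = 11
k(F, z) = 6 + 2*z
c = 9679/4429 (c = 19358*(1/8858) = 9679/4429 ≈ 2.1854)
k(-98, d(E)) - c = (6 + 2*11) - 1*9679/4429 = (6 + 22) - 9679/4429 = 28 - 9679/4429 = 114333/4429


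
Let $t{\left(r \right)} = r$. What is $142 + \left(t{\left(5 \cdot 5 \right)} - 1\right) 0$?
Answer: $142$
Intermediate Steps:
$142 + \left(t{\left(5 \cdot 5 \right)} - 1\right) 0 = 142 + \left(5 \cdot 5 - 1\right) 0 = 142 + \left(25 - 1\right) 0 = 142 + 24 \cdot 0 = 142 + 0 = 142$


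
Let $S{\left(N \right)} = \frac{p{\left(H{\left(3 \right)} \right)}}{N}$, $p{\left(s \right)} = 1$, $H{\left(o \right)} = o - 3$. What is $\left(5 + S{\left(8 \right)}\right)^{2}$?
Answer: $\frac{1681}{64} \approx 26.266$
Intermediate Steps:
$H{\left(o \right)} = -3 + o$
$S{\left(N \right)} = \frac{1}{N}$ ($S{\left(N \right)} = 1 \frac{1}{N} = \frac{1}{N}$)
$\left(5 + S{\left(8 \right)}\right)^{2} = \left(5 + \frac{1}{8}\right)^{2} = \left(\frac{41}{8}\right)^{2} = \frac{1681}{64}$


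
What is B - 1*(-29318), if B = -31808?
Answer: -2490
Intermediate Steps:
B - 1*(-29318) = -31808 - 1*(-29318) = -31808 + 29318 = -2490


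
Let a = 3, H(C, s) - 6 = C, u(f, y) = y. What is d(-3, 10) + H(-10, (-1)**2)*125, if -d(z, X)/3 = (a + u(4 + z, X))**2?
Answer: -1007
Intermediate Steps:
H(C, s) = 6 + C
d(z, X) = -3*(3 + X)**2
d(-3, 10) + H(-10, (-1)**2)*125 = -3*(3 + 10)**2 + (6 - 10)*125 = -3*13**2 - 4*125 = -3*169 - 500 = -507 - 500 = -1007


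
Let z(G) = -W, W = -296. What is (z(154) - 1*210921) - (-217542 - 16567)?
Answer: 23484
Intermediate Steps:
z(G) = 296 (z(G) = -1*(-296) = 296)
(z(154) - 1*210921) - (-217542 - 16567) = (296 - 1*210921) - (-217542 - 16567) = (296 - 210921) - 1*(-234109) = -210625 + 234109 = 23484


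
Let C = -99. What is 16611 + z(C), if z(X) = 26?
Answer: 16637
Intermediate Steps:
16611 + z(C) = 16611 + 26 = 16637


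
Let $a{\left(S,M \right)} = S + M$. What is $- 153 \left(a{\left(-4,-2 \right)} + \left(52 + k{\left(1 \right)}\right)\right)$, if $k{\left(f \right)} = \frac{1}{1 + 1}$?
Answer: $- \frac{14229}{2} \approx -7114.5$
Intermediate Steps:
$a{\left(S,M \right)} = M + S$
$k{\left(f \right)} = \frac{1}{2}$
$- 153 \left(a{\left(-4,-2 \right)} + \left(52 + k{\left(1 \right)}\right)\right) = - 153 \left(\left(-2 - 4\right) + \left(52 + \frac{1}{2}\right)\right) = - 153 \left(-6 + \frac{105}{2}\right) = \left(-153\right) \frac{93}{2} = - \frac{14229}{2}$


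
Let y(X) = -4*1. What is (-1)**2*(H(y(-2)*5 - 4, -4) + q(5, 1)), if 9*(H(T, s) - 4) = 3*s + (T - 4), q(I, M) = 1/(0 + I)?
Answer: -11/45 ≈ -0.24444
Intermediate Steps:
q(I, M) = 1/I
y(X) = -4
H(T, s) = 32/9 + s/3 + T/9 (H(T, s) = 4 + (3*s + (T - 4))/9 = 4 + (3*s + (-4 + T))/9 = 4 + (-4 + T + 3*s)/9 = 4 + (-4/9 + s/3 + T/9) = 32/9 + s/3 + T/9)
(-1)**2*(H(y(-2)*5 - 4, -4) + q(5, 1)) = (-1)**2*((32/9 + (1/3)*(-4) + (-4*5 - 4)/9) + 1/5) = 1*((32/9 - 4/3 + (-20 - 4)/9) + 1/5) = 1*((32/9 - 4/3 + (1/9)*(-24)) + 1/5) = 1*((32/9 - 4/3 - 8/3) + 1/5) = 1*(-4/9 + 1/5) = 1*(-11/45) = -11/45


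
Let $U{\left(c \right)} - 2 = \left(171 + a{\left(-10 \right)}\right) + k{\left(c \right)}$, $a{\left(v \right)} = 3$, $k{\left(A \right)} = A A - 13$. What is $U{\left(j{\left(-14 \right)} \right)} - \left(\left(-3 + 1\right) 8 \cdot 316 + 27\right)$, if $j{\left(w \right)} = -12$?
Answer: $5336$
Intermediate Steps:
$k{\left(A \right)} = -13 + A^{2}$ ($k{\left(A \right)} = A^{2} - 13 = -13 + A^{2}$)
$U{\left(c \right)} = 163 + c^{2}$ ($U{\left(c \right)} = 2 + \left(\left(171 + 3\right) + \left(-13 + c^{2}\right)\right) = 2 + \left(174 + \left(-13 + c^{2}\right)\right) = 2 + \left(161 + c^{2}\right) = 163 + c^{2}$)
$U{\left(j{\left(-14 \right)} \right)} - \left(\left(-3 + 1\right) 8 \cdot 316 + 27\right) = \left(163 + \left(-12\right)^{2}\right) - \left(\left(-3 + 1\right) 8 \cdot 316 + 27\right) = \left(163 + 144\right) - \left(\left(-2\right) 8 \cdot 316 + 27\right) = 307 - \left(\left(-16\right) 316 + 27\right) = 307 - \left(-5056 + 27\right) = 307 - -5029 = 307 + 5029 = 5336$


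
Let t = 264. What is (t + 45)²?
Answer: 95481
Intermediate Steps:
(t + 45)² = (264 + 45)² = 309² = 95481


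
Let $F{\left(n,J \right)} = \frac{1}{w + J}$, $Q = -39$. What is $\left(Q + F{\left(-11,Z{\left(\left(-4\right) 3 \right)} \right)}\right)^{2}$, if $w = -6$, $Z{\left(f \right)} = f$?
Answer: $\frac{494209}{324} \approx 1525.3$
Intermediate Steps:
$F{\left(n,J \right)} = \frac{1}{-6 + J}$
$\left(Q + F{\left(-11,Z{\left(\left(-4\right) 3 \right)} \right)}\right)^{2} = \left(-39 + \frac{1}{-6 - 12}\right)^{2} = \left(-39 + \frac{1}{-18}\right)^{2} = \left(-39 - \frac{1}{18}\right)^{2} = \left(- \frac{703}{18}\right)^{2} = \frac{494209}{324}$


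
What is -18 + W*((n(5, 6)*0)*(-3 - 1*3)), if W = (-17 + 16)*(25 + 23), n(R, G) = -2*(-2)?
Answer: -18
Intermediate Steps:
n(R, G) = 4
W = -48 (W = -1*48 = -48)
-18 + W*((n(5, 6)*0)*(-3 - 1*3)) = -18 - 48*4*0*(-3 - 1*3) = -18 - 0*(-3 - 3) = -18 - 0*(-6) = -18 - 48*0 = -18 + 0 = -18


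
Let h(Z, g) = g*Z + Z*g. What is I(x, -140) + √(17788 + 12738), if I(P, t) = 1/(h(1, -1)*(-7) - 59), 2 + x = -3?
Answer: -1/45 + √30526 ≈ 174.69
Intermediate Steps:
x = -5 (x = -2 - 3 = -5)
h(Z, g) = 2*Z*g (h(Z, g) = Z*g + Z*g = 2*Z*g)
I(P, t) = -1/45 (I(P, t) = 1/((2*1*(-1))*(-7) - 59) = 1/(-2*(-7) - 59) = 1/(14 - 59) = 1/(-45) = -1/45)
I(x, -140) + √(17788 + 12738) = -1/45 + √(17788 + 12738) = -1/45 + √30526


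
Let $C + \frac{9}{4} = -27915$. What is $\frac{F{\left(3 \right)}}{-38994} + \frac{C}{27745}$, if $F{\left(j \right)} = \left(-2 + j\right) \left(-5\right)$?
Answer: $- \frac{2176933043}{2163777060} \approx -1.0061$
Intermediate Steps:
$C = - \frac{111669}{4}$ ($C = - \frac{9}{4} - 27915 = - \frac{111669}{4} \approx -27917.0$)
$F{\left(j \right)} = 10 - 5 j$
$\frac{F{\left(3 \right)}}{-38994} + \frac{C}{27745} = \frac{10 - 15}{-38994} - \frac{111669}{4 \cdot 27745} = \left(10 - 15\right) \left(- \frac{1}{38994}\right) - \frac{111669}{110980} = \left(-5\right) \left(- \frac{1}{38994}\right) - \frac{111669}{110980} = \frac{5}{38994} - \frac{111669}{110980} = - \frac{2176933043}{2163777060}$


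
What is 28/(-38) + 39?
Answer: 727/19 ≈ 38.263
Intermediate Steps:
28/(-38) + 39 = -1/38*28 + 39 = -14/19 + 39 = 727/19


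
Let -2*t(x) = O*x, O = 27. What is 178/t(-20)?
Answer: 89/135 ≈ 0.65926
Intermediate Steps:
t(x) = -27*x/2
178/t(-20) = 178/((-27/2*(-20))) = 178/270 = 178*(1/270) = 89/135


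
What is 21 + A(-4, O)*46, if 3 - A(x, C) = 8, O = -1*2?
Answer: -209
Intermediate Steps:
O = -2
A(x, C) = -5 (A(x, C) = 3 - 1*8 = 3 - 8 = -5)
21 + A(-4, O)*46 = 21 - 5*46 = 21 - 230 = -209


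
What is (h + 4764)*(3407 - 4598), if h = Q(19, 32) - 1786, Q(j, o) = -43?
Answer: -3495585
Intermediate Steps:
h = -1829 (h = -43 - 1786 = -1829)
(h + 4764)*(3407 - 4598) = (-1829 + 4764)*(3407 - 4598) = 2935*(-1191) = -3495585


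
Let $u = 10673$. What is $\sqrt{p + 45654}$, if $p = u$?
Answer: $\sqrt{56327} \approx 237.33$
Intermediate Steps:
$p = 10673$
$\sqrt{p + 45654} = \sqrt{10673 + 45654} = \sqrt{56327}$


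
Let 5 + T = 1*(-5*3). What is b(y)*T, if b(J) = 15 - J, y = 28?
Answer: 260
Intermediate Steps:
T = -20 (T = -5 + 1*(-5*3) = -5 + 1*(-15) = -5 - 15 = -20)
b(y)*T = (15 - 1*28)*(-20) = (15 - 28)*(-20) = -13*(-20) = 260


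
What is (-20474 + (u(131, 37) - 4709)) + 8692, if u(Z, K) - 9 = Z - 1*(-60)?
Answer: -16291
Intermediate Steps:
u(Z, K) = 69 + Z (u(Z, K) = 9 + (Z - 1*(-60)) = 9 + (Z + 60) = 9 + (60 + Z) = 69 + Z)
(-20474 + (u(131, 37) - 4709)) + 8692 = (-20474 + ((69 + 131) - 4709)) + 8692 = (-20474 + (200 - 4709)) + 8692 = (-20474 - 4509) + 8692 = -24983 + 8692 = -16291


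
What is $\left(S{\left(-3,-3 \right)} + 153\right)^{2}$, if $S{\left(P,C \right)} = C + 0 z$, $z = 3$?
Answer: $22500$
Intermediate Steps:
$S{\left(P,C \right)} = C$ ($S{\left(P,C \right)} = C + 0 \cdot 3 = C + 0 = C$)
$\left(S{\left(-3,-3 \right)} + 153\right)^{2} = \left(-3 + 153\right)^{2} = 150^{2} = 22500$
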